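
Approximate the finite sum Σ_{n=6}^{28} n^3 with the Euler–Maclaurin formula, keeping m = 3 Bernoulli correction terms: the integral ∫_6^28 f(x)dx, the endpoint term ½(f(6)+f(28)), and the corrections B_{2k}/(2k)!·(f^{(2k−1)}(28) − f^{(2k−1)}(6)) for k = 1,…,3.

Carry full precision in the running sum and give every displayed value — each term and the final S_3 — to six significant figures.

S_3 ≈ 164611

∫_6^28 x^3 dx evaluates to 153340.
Boundary: ½(f(6) + f(28)) = ½(216.000 + 21952.0) = 11084.0.
Integral + boundary = 164424.
Order-1 term: 1/12 · (2352.00 − 108.000) = 187.000.
Running total after k=1: 164611.
Order-2 term: −1/720 · (6.00000 − 6.00000) = 0.00000.
Running total after k=2: 164611.
Order-3 term: 1/30240 · (0.00000 − 0.00000) = 0.00000.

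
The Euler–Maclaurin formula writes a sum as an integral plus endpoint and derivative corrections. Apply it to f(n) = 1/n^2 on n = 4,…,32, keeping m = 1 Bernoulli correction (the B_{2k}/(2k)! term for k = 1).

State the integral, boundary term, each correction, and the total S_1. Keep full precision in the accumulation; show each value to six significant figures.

S_1 ≈ 0.253087

Integral: ∫_4^32 1/x^2 dx = 0.218750.
Endpoint term: (f(4) + f(32))/2 = (0.0625000 + 0.000976562)/2 = 0.0317383.
Integral + boundary = 0.250488.
Correction k=1: B_{2}/2! · (f^{(1)}(32) − f^{(1)}(4)) = 1/12 · (-6.10352e-05 − (-0.0312500)) = 0.00259908.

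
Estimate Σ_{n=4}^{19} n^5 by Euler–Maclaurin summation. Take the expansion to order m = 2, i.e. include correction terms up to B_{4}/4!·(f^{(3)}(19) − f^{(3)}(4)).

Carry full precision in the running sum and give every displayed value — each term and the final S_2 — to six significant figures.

S_2 ≈ 9.13302e+06

Integral: ∫_4^19 x^5 dx = 7.84030e+06.
Boundary: ½(f(4) + f(19)) = ½(1024.00 + 2.47610e+06) = 1.23856e+06.
Integral + boundary = 9.07886e+06.
Order-1 term: 1/12 · (651605 − 1280.00) = 54193.8.
Partial sum through k=1: 9.13305e+06.
Order-2 term: −1/720 · (21660.0 − 960.000) = -28.7500.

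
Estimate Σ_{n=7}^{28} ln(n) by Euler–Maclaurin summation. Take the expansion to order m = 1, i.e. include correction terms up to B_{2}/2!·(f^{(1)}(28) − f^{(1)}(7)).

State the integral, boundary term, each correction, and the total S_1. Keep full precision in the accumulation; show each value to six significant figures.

∫_7^28 ln(x) dx evaluates to 58.6804.
½[f(7) + f(28)] = ½[1.94591 + 3.33220] = 2.63906.
Integral + boundary = 61.3194.
Order-1 term: 1/12 · (0.0357143 − 0.142857) = -0.00892857.

S_1 ≈ 61.3105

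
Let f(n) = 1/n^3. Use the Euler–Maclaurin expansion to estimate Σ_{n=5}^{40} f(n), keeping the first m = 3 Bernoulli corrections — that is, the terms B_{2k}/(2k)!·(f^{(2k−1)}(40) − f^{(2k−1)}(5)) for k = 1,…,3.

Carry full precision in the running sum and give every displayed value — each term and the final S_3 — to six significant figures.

Integral: ∫_5^40 1/x^3 dx = 0.0196875.
Boundary: ½(f(5) + f(40)) = ½(0.00800000 + 1.56250e-05) = 0.00400781.
Integral + boundary = 0.0236953.
Correction k=1: B_{2}/2! · (f^{(1)}(40) − f^{(1)}(5)) = 1/12 · (-1.17187e-06 − (-0.00480000)) = 0.000399902.
Partial sum through k=1: 0.0240952.
Correction k=2: B_{4}/4! · (f^{(3)}(40) − f^{(3)}(5)) = −1/720 · (-1.46484e-08 − (-0.00384000)) = -5.33331e-06.
Partial sum through k=2: 0.0240899.
Correction k=3: B_{6}/6! · (f^{(5)}(40) − f^{(5)}(5)) = 1/30240 · (-3.84521e-10 − (-0.00645120)) = 2.13333e-07.

S_3 ≈ 0.0240901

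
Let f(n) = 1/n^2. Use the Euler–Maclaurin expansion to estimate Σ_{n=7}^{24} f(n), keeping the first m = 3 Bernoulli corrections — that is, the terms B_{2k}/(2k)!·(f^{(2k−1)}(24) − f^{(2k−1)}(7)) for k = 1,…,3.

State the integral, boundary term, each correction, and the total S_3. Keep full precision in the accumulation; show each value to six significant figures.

S_3 ≈ 0.112735

∫_7^24 1/x^2 dx evaluates to 0.101190.
Endpoint term: (f(7) + f(24))/2 = (0.0204082 + 0.00173611)/2 = 0.0110721.
So far: 0.112263.
Order-1 term: 1/12 · (-0.000144676 − (-0.00583090)) = 0.000473852.
Partial sum through k=1: 0.112736.
Order-2 term: −1/720 · (-3.01408e-06 − (-0.00142798)) = -1.97911e-06.
Partial sum through k=2: 0.112734.
Order-3 term: 1/30240 · (-1.56983e-07 − (-0.000874271)) = 2.89059e-08.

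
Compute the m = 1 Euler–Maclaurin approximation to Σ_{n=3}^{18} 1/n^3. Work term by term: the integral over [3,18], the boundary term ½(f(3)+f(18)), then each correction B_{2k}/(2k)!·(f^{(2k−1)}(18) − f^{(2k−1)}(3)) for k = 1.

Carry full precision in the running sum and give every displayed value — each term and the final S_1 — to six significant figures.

∫_3^18 1/x^3 dx evaluates to 0.0540123.
Boundary: ½(f(3) + f(18)) = ½(0.0370370 + 0.000171468) = 0.0186043.
Integral + boundary = 0.0726166.
k=1: B_{2}/(2)! × [f^{(1)}(18) − f^{(1)}(3)] = 1/12 × (-2.85780e-05 − (-0.0370370)) = 0.00308404.

S_1 ≈ 0.0757006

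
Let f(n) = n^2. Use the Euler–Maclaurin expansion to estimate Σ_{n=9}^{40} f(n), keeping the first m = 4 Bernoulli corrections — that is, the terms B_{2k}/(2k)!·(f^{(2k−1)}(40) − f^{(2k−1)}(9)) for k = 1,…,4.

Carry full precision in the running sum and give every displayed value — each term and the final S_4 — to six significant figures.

S_4 ≈ 21936.0

∫_9^40 x^2 dx evaluates to 21090.3.
Endpoint term: (f(9) + f(40))/2 = (81.0000 + 1600.00)/2 = 840.500.
Running total after boundary: 21930.8.
Order-1 term: 1/12 · (80.0000 − 18.0000) = 5.16667.
Running total after k=1: 21936.0.
Order-2 term: −1/720 · (0.00000 − 0.00000) = 0.00000.
Running total after k=2: 21936.0.
Order-3 term: 1/30240 · (0.00000 − 0.00000) = 0.00000.
Running total after k=3: 21936.0.
Order-4 term: −1/1209600 · (0.00000 − 0.00000) = 0.00000.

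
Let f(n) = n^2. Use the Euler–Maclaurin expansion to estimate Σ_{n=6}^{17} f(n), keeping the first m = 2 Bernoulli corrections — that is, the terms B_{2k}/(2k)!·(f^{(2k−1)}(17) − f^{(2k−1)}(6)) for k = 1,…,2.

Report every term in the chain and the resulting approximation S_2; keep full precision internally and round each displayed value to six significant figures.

∫_6^17 x^2 dx evaluates to 1565.67.
Endpoint term: (f(6) + f(17))/2 = (36.0000 + 289.000)/2 = 162.500.
So far: 1728.17.
Order-1 term: 1/12 · (34.0000 − 12.0000) = 1.83333.
Partial sum through k=1: 1730.00.
Order-2 term: −1/720 · (0.00000 − 0.00000) = 0.00000.

S_2 ≈ 1730.00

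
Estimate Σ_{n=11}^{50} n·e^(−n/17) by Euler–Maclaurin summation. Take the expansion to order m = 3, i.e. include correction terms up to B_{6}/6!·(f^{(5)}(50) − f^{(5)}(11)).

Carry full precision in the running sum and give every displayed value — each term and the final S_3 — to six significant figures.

S_3 ≈ 193.258

∫_11^50 x·e^(−x/17) dx evaluates to 189.082.
Endpoint term: (f(11) + f(50))/2 = (5.75942 + 2.64018)/2 = 4.19980.
Integral + boundary = 193.282.
k=1: B_{2}/(2)! × [f^{(1)}(50) − f^{(1)}(11)] = 1/12 × (-0.102501 − 0.184794) = -0.0239413.
After k=1: 193.258.
k=2: B_{4}/(4)! × [f^{(3)}(50) − f^{(3)}(11)] = −1/720 × (1.07477e-05 − 0.00426284) = 5.90569e-06.
After k=2: 193.258.
k=3: B_{6}/(6)! × [f^{(5)}(50) − f^{(5)}(11)] = 1/30240 × (1.30163e-06 − 2.72881e-05) = -8.59340e-10.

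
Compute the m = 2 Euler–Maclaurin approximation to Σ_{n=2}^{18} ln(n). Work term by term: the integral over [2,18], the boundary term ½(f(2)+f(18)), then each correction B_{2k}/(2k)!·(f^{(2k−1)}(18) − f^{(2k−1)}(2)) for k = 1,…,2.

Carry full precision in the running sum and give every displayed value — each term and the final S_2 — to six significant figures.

S_2 ≈ 36.3955

The integral term ∫_2^18 ln(x) dx = 34.6404.
Boundary: ½(f(2) + f(18)) = ½(0.693147 + 2.89037) = 1.79176.
Integral + boundary = 36.4322.
Order-1 term: 1/12 · (0.0555556 − 0.500000) = -0.0370370.
Running total after k=1: 36.3951.
Order-2 term: −1/720 · (0.000342936 − 0.250000) = 0.000346746.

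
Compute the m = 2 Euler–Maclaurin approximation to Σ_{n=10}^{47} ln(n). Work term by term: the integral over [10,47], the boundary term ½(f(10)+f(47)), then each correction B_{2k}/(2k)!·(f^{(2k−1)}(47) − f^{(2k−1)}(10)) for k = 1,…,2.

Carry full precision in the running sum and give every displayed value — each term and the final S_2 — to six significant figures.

S_2 ≈ 124.001

The integral term ∫_10^47 ln(x) dx = 120.931.
Endpoint term: (f(10) + f(47))/2 = (2.30259 + 3.85015)/2 = 3.07637.
Integral + boundary = 124.007.
k=1: B_{2}/(2)! × [f^{(1)}(47) − f^{(1)}(10)] = 1/12 × (0.0212766 − 0.100000) = -0.00656028.
After k=1: 124.001.
k=2: B_{4}/(4)! × [f^{(3)}(47) − f^{(3)}(10)] = −1/720 × (1.92636e-05 − 0.00200000) = 2.75102e-06.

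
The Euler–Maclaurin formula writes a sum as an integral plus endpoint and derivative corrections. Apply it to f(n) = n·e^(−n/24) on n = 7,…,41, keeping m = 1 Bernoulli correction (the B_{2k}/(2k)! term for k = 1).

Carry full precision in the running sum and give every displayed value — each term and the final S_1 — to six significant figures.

S_1 ≈ 279.433

The integral term ∫_7^41 x·e^(−x/24) dx = 273.160.
Endpoint term: (f(7) + f(41))/2 = (5.22912 + 7.42787)/2 = 6.32849.
Running total after boundary: 279.488.
Order-1 term: 1/12 · (-0.128327 − 0.529137) = -0.0547887.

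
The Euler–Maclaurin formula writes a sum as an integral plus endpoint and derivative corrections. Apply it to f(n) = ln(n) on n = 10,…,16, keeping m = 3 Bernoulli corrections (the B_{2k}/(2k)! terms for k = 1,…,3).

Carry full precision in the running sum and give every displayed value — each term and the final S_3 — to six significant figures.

S_3 ≈ 17.8700

Integral: ∫_10^16 ln(x) dx = 15.3356.
Endpoint term: (f(10) + f(16))/2 = (2.30259 + 2.77259)/2 = 2.53759.
So far: 17.8732.
k=1: B_{2}/(2)! × [f^{(1)}(16) − f^{(1)}(10)] = 1/12 × (0.0625000 − 0.100000) = -0.00312500.
After k=1: 17.8700.
k=2: B_{4}/(4)! × [f^{(3)}(16) − f^{(3)}(10)] = −1/720 × (0.000488281 − 0.00200000) = 2.09961e-06.
After k=2: 17.8700.
k=3: B_{6}/(6)! × [f^{(5)}(16) − f^{(5)}(10)] = 1/30240 × (2.28882e-05 − 0.000240000) = -7.17962e-09.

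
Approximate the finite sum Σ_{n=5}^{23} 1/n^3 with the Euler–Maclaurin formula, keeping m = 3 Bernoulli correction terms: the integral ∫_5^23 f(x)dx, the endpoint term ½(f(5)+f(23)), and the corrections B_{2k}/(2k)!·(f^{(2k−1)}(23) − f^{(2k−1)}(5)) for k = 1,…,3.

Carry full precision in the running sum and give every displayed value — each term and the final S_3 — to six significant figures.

The integral term ∫_5^23 1/x^3 dx = 0.0190548.
½[f(5) + f(23)] = ½[0.00800000 + 8.21895e-05] = 0.00404109.
So far: 0.0230959.
Order-1 term: 1/12 · (-1.07204e-05 − (-0.00480000)) = 0.000399107.
Running total after k=1: 0.0234950.
Order-2 term: −1/720 · (-4.05307e-07 − (-0.00384000)) = -5.33277e-06.
Running total after k=2: 0.0234897.
Order-3 term: 1/30240 · (-3.21794e-08 − (-0.00645120)) = 2.13332e-07.

S_3 ≈ 0.0234899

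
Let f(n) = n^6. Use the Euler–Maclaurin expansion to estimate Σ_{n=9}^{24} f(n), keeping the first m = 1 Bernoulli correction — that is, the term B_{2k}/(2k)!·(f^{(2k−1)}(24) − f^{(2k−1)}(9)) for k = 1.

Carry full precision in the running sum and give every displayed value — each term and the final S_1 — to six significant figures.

S_1 ≈ 7.54296e+08

∫_9^24 x^6 dx evaluates to 6.54527e+08.
Endpoint term: (f(9) + f(24))/2 = (531441 + 1.91103e+08)/2 = 9.58172e+07.
Integral + boundary = 7.50344e+08.
k=1: B_{2}/(2)! × [f^{(1)}(24) − f^{(1)}(9)] = 1/12 × (4.77757e+07 − 354294) = 3.95179e+06.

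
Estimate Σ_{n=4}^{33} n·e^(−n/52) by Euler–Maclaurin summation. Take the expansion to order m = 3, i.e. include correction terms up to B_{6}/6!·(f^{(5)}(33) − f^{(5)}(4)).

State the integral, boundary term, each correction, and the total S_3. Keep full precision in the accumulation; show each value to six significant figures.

The integral term ∫_4^33 x·e^(−x/52) dx = 353.183.
Endpoint term: (f(4) + f(33))/2 = (3.70384 + 17.4946)/2 = 10.5992.
So far: 363.782.
Order-1 term: 1/12 · (0.193705 − 0.854733) = -0.0550857.
Running total after k=1: 363.727.
Order-2 term: −1/720 · (0.000463751 − 0.00100098) = 7.46154e-07.
Running total after k=2: 363.727.
Order-3 term: 1/30240 · (3.16519e-07 − 6.23471e-07) = -1.01505e-11.

S_3 ≈ 363.727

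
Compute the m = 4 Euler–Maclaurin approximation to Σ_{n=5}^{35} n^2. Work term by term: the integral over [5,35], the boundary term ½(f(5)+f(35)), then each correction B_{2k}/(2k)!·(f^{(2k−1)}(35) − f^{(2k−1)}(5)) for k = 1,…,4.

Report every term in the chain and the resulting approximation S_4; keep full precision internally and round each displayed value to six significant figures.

S_4 ≈ 14880.0

The integral term ∫_5^35 x^2 dx = 14250.0.
½[f(5) + f(35)] = ½[25.0000 + 1225.00] = 625.000.
So far: 14875.0.
Correction k=1: B_{2}/2! · (f^{(1)}(35) − f^{(1)}(5)) = 1/12 · (70.0000 − 10.0000) = 5.00000.
After k=1: 14880.0.
Correction k=2: B_{4}/4! · (f^{(3)}(35) − f^{(3)}(5)) = −1/720 · (0.00000 − 0.00000) = 0.00000.
After k=2: 14880.0.
Correction k=3: B_{6}/6! · (f^{(5)}(35) − f^{(5)}(5)) = 1/30240 · (0.00000 − 0.00000) = 0.00000.
After k=3: 14880.0.
Correction k=4: B_{8}/8! · (f^{(7)}(35) − f^{(7)}(5)) = −1/1209600 · (0.00000 − 0.00000) = 0.00000.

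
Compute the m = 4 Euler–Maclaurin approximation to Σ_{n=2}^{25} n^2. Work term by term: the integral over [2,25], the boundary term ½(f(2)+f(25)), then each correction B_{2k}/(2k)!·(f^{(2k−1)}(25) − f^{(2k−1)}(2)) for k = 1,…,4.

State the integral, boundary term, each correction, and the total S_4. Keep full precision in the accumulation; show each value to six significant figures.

S_4 ≈ 5524.00

∫_2^25 x^2 dx evaluates to 5205.67.
½[f(2) + f(25)] = ½[4.00000 + 625.000] = 314.500.
Integral + boundary = 5520.17.
Correction k=1: B_{2}/2! · (f^{(1)}(25) − f^{(1)}(2)) = 1/12 · (50.0000 − 4.00000) = 3.83333.
Partial sum through k=1: 5524.00.
Correction k=2: B_{4}/4! · (f^{(3)}(25) − f^{(3)}(2)) = −1/720 · (0.00000 − 0.00000) = 0.00000.
Partial sum through k=2: 5524.00.
Correction k=3: B_{6}/6! · (f^{(5)}(25) − f^{(5)}(2)) = 1/30240 · (0.00000 − 0.00000) = 0.00000.
Partial sum through k=3: 5524.00.
Correction k=4: B_{8}/8! · (f^{(7)}(25) − f^{(7)}(2)) = −1/1209600 · (0.00000 − 0.00000) = 0.00000.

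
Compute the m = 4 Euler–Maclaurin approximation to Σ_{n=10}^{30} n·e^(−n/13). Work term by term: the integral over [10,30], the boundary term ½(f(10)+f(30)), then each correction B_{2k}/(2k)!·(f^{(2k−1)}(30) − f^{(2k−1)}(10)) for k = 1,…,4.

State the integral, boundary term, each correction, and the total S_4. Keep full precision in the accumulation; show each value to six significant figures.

S_4 ≈ 86.7217

Integral: ∫_10^30 x·e^(−x/13) dx = 82.9322.
Boundary: ½(f(10) + f(30)) = ½(4.63369 + 2.98472) = 3.80921.
Integral + boundary = 86.7414.
k=1: B_{2}/(2)! × [f^{(1)}(30) − f^{(1)}(10)] = 1/12 × (-0.130103 − 0.106931) = -0.0197529.
After k=1: 86.7217.
k=2: B_{4}/(4)! × [f^{(3)}(30) − f^{(3)}(10)] = −1/720 × (0.000407563 − 0.00611639) = 7.92893e-06.
After k=2: 86.7217.
k=3: B_{6}/(6)! × [f^{(5)}(30) − f^{(5)}(10)] = 1/30240 × (9.37850e-06 − 6.86394e-05) = -1.95968e-09.
After k=3: 86.7217.
k=4: B_{8}/(8)! × [f^{(7)}(30) − f^{(7)}(10)] = −1/1209600 × (9.67182e-08 − 5.98148e-07) = 4.14542e-13.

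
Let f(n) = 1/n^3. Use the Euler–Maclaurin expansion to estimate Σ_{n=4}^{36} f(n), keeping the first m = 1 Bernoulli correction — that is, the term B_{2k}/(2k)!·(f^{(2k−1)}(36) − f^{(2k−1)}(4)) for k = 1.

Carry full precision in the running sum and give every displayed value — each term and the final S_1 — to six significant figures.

S_1 ≈ 0.0396638

∫_4^36 1/x^3 dx evaluates to 0.0308642.
Endpoint term: (f(4) + f(36))/2 = (0.0156250 + 2.14335e-05)/2 = 0.00782322.
Running total after boundary: 0.0386874.
Order-1 term: 1/12 · (-1.78612e-06 − (-0.0117188)) = 0.000976414.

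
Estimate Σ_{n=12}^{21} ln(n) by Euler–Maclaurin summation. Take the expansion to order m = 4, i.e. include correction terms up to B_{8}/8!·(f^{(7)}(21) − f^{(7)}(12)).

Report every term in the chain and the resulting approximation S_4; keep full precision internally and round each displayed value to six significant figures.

Integral: ∫_12^21 ln(x) dx = 25.1161.
Endpoint term: (f(12) + f(21))/2 = (2.48491 + 3.04452)/2 = 2.76471.
Running total after boundary: 27.8808.
k=1: B_{2}/(2)! × [f^{(1)}(21) − f^{(1)}(12)] = 1/12 × (0.0476190 − 0.0833333) = -0.00297619.
Running total after k=1: 27.8778.
k=2: B_{4}/(4)! × [f^{(3)}(21) − f^{(3)}(12)] = −1/720 × (0.000215959 − 0.00115741) = 1.30757e-06.
Running total after k=2: 27.8778.
k=3: B_{6}/(6)! × [f^{(5)}(21) − f^{(5)}(12)] = 1/30240 × (5.87645e-06 − 9.64506e-05) = -2.99518e-09.
Running total after k=3: 27.8778.
k=4: B_{8}/(8)! × [f^{(7)}(21) − f^{(7)}(12)] = −1/1209600 × (3.99758e-07 − 2.00939e-05) = 1.62815e-11.

S_4 ≈ 27.8778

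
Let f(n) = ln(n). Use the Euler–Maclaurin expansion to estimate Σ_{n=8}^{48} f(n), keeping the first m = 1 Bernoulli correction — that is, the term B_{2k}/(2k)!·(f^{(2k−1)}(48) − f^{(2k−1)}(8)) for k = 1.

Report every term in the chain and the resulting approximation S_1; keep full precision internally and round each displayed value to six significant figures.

The integral term ∫_8^48 ln(x) dx = 129.182.
Boundary: ½(f(8) + f(48)) = ½(2.07944 + 3.87120) = 2.97532.
So far: 132.157.
Correction k=1: B_{2}/2! · (f^{(1)}(48) − f^{(1)}(8)) = 1/12 · (0.0208333 − 0.125000) = -0.00868056.

S_1 ≈ 132.149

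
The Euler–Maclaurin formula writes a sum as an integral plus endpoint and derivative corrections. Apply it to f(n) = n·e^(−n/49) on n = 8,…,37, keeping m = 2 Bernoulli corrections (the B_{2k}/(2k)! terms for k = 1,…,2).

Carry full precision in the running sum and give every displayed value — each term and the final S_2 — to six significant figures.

Integral: ∫_8^37 x·e^(−x/49) dx = 391.856.
Endpoint term: (f(8) + f(37))/2 = (6.79493 + 17.3886)/2 = 12.0918.
Running total after boundary: 403.948.
Order-1 term: 1/12 · (0.115093 − 0.710694) = -0.0496334.
Partial sum through k=1: 403.898.
Order-2 term: −1/720 · (0.000439408 − 0.00100351) = 7.83474e-07.

S_2 ≈ 403.898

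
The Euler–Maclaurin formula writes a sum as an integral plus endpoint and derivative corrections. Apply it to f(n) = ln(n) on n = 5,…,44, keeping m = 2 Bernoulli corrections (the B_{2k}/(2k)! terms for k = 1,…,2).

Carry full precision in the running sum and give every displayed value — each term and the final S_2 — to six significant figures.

S_2 ≈ 122.139

The integral term ∫_5^44 ln(x) dx = 119.457.
½[f(5) + f(44)] = ½[1.60944 + 3.78419] = 2.69681.
Running total after boundary: 122.154.
k=1: B_{2}/(2)! × [f^{(1)}(44) − f^{(1)}(5)] = 1/12 × (0.0227273 − 0.200000) = -0.0147727.
Partial sum through k=1: 122.139.
k=2: B_{4}/(4)! × [f^{(3)}(44) − f^{(3)}(5)] = −1/720 × (2.34786e-05 − 0.0160000) = 2.21896e-05.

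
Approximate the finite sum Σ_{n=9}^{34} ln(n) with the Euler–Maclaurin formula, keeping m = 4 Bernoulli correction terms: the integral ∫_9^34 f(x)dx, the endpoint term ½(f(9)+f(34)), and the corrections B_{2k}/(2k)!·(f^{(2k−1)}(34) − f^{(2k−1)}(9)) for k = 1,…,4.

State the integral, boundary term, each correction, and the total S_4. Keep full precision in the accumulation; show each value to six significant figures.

Integral: ∫_9^34 ln(x) dx = 75.1212.
Boundary: ½(f(9) + f(34)) = ½(2.19722 + 3.52636) = 2.86179.
So far: 77.9830.
Order-1 term: 1/12 · (0.0294118 − 0.111111) = -0.00680828.
After k=1: 77.9762.
Order-2 term: −1/720 · (5.08854e-05 − 0.00274348) = 3.73972e-06.
After k=2: 77.9762.
Order-3 term: 1/30240 · (5.28222e-07 − 0.000406442) = -1.34231e-08.
After k=3: 77.9762.
Order-4 term: −1/1209600 · (1.37082e-08 − 0.000150534) = 1.24438e-10.

S_4 ≈ 77.9762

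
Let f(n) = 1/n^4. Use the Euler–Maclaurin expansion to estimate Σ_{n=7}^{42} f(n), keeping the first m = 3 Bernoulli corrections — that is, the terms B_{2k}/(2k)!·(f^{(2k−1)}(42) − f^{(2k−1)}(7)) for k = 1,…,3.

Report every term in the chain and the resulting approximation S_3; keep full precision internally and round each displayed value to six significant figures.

S_3 ≈ 0.00119536

∫_7^42 1/x^4 dx evaluates to 0.000967318.
Boundary: ½(f(7) + f(42)) = ½(0.000416493 + 3.21368e-07) = 0.000208407.
So far: 0.00117573.
k=1: B_{2}/(2)! × [f^{(1)}(42) − f^{(1)}(7)] = 1/12 × (-3.06065e-08 − (-0.000237996)) = 1.98305e-05.
Running total after k=1: 0.00119556.
k=2: B_{4}/(4)! × [f^{(3)}(42) − f^{(3)}(7)] = −1/720 × (-5.20519e-10 − (-0.000145712)) = -2.02377e-07.
Running total after k=2: 0.00119535.
k=3: B_{6}/(6)! × [f^{(5)}(42) − f^{(5)}(7)] = 1/30240 × (-1.65244e-11 − (-0.000166528)) = 5.50687e-09.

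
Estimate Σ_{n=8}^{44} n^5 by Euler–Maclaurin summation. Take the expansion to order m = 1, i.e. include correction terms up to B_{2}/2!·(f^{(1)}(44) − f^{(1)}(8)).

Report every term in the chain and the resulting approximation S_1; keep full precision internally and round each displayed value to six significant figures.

S_1 ≈ 1.29338e+09

Integral: ∫_8^44 x^5 dx = 1.20934e+09.
½[f(8) + f(44)] = ½[32768.0 + 1.64916e+08] = 8.24745e+07.
Running total after boundary: 1.29182e+09.
Correction k=1: B_{2}/2! · (f^{(1)}(44) − f^{(1)}(8)) = 1/12 · (1.87405e+07 − 20480.0) = 1.56000e+06.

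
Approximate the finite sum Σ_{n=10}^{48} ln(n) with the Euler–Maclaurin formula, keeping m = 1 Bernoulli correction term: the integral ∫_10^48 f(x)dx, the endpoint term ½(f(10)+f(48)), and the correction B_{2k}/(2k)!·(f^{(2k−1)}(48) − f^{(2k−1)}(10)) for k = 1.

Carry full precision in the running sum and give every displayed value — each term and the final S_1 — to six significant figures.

∫_10^48 ln(x) dx evaluates to 124.792.
Endpoint term: (f(10) + f(48))/2 = (2.30259 + 3.87120)/2 = 3.08689.
So far: 127.879.
Correction k=1: B_{2}/2! · (f^{(1)}(48) − f^{(1)}(10)) = 1/12 · (0.0208333 − 0.100000) = -0.00659722.

S_1 ≈ 127.872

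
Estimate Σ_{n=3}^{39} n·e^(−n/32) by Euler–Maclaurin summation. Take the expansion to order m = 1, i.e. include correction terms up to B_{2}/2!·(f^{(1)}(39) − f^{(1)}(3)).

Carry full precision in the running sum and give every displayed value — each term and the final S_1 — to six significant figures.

The integral term ∫_3^39 x·e^(−x/32) dx = 348.170.
Boundary: ½(f(3) + f(39)) = ½(2.73153 + 11.5284) = 7.12995.
Running total after boundary: 355.300.
Correction k=1: B_{2}/2! · (f^{(1)}(39) − f^{(1)}(3)) = 1/12 · (-0.0646624 − 0.825150) = -0.0741510.

S_1 ≈ 355.225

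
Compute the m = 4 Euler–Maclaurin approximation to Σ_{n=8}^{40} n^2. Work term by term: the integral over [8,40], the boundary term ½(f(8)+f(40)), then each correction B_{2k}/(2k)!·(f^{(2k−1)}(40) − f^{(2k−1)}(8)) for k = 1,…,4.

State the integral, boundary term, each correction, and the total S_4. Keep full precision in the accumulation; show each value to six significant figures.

S_4 ≈ 22000.0

Integral: ∫_8^40 x^2 dx = 21162.7.
½[f(8) + f(40)] = ½[64.0000 + 1600.00] = 832.000.
So far: 21994.7.
Correction k=1: B_{2}/2! · (f^{(1)}(40) − f^{(1)}(8)) = 1/12 · (80.0000 − 16.0000) = 5.33333.
Partial sum through k=1: 22000.0.
Correction k=2: B_{4}/4! · (f^{(3)}(40) − f^{(3)}(8)) = −1/720 · (0.00000 − 0.00000) = 0.00000.
Partial sum through k=2: 22000.0.
Correction k=3: B_{6}/6! · (f^{(5)}(40) − f^{(5)}(8)) = 1/30240 · (0.00000 − 0.00000) = 0.00000.
Partial sum through k=3: 22000.0.
Correction k=4: B_{8}/8! · (f^{(7)}(40) − f^{(7)}(8)) = −1/1209600 · (0.00000 − 0.00000) = 0.00000.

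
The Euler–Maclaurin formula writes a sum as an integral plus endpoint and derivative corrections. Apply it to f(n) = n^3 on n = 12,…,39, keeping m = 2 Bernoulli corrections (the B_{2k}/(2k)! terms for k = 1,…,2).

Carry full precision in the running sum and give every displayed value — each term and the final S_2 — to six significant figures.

Integral: ∫_12^39 x^3 dx = 573176.
½[f(12) + f(39)] = ½[1728.00 + 59319.0] = 30523.5.
Integral + boundary = 603700.
Correction k=1: B_{2}/2! · (f^{(1)}(39) − f^{(1)}(12)) = 1/12 · (4563.00 − 432.000) = 344.250.
Partial sum through k=1: 604044.
Correction k=2: B_{4}/4! · (f^{(3)}(39) − f^{(3)}(12)) = −1/720 · (6.00000 − 6.00000) = 0.00000.

S_2 ≈ 604044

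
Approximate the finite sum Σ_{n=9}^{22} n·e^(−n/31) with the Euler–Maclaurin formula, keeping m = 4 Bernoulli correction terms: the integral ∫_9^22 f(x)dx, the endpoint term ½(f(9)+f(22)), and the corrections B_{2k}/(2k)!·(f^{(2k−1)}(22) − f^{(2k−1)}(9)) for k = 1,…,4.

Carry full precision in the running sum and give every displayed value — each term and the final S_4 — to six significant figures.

The integral term ∫_9^22 x·e^(−x/31) dx = 119.516.
Boundary: ½(f(9) + f(22)) = ½(6.73220 + 10.8197) = 8.77593.
Integral + boundary = 128.291.
Correction k=1: B_{2}/2! · (f^{(1)}(22) − f^{(1)}(9)) = 1/12 · (0.142781 − 0.530854) = -0.0323394.
Running total after k=1: 128.259.
Correction k=2: B_{4}/4! · (f^{(3)}(22) − f^{(3)}(9)) = −1/720 · (0.00117210 − 0.00210916) = 1.30147e-06.
Running total after k=2: 128.259.
Correction k=3: B_{6}/6! · (f^{(5)}(22) − f^{(5)}(9)) = 1/30240 · (2.28473e-06 − 3.81469e-06) = -5.05939e-11.
Running total after k=3: 128.259.
Correction k=4: B_{8}/8! · (f^{(7)}(22) − f^{(7)}(9)) = −1/1209600 · (3.48573e-09 − 5.65517e-09) = 1.79352e-15.

S_4 ≈ 128.259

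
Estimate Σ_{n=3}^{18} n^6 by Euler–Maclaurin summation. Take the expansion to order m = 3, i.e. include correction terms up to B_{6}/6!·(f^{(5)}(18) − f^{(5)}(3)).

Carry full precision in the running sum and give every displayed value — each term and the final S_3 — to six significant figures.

The integral term ∫_3^18 x^6 dx = 8.74597e+07.
Endpoint term: (f(3) + f(18))/2 = (729.000 + 3.40122e+07)/2 = 1.70065e+07.
Integral + boundary = 1.04466e+08.
Order-1 term: 1/12 · (1.13374e+07 − 1458.00) = 944662.
After k=1: 1.05411e+08.
Order-2 term: −1/720 · (699840 − 3240.00) = -967.500.
After k=2: 1.05410e+08.
Order-3 term: 1/30240 · (12960.0 − 2160.00) = 0.357143.

S_3 ≈ 1.05410e+08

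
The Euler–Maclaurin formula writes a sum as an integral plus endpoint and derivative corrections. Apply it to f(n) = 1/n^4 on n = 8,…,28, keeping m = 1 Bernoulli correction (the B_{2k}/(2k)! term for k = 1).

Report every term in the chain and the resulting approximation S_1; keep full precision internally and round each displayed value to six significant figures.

The integral term ∫_8^28 1/x^4 dx = 0.000635857.
Boundary: ½(f(8) + f(28)) = ½(0.000244141 + 1.62693e-06) = 0.000122884.
Running total after boundary: 0.000758741.
Order-1 term: 1/12 · (-2.32418e-07 − (-0.000122070)) = 1.01532e-05.

S_1 ≈ 0.000768894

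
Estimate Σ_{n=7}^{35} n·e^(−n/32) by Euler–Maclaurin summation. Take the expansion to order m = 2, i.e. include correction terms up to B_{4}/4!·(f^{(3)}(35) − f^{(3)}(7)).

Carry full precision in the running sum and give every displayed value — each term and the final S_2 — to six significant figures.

S_2 ≈ 293.265

∫_7^35 x·e^(−x/32) dx evaluates to 284.646.
Endpoint term: (f(7) + f(35))/2 = (5.62466 + 11.7235)/2 = 8.67409.
So far: 293.320.
Order-1 term: 1/12 · (-0.0314023 − 0.627752) = -0.0549295.
Partial sum through k=1: 293.265.
Order-2 term: −1/720 · (0.000623549 − 0.00218242) = 2.16510e-06.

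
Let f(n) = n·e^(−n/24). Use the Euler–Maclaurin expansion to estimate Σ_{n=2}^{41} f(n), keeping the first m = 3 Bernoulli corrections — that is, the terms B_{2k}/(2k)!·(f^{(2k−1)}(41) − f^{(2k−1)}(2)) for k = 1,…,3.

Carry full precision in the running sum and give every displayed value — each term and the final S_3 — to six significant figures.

∫_2^41 x·e^(−x/24) dx evaluates to 291.486.
½[f(2) + f(41)] = ½[1.84009 + 7.42787] = 4.63398.
Integral + boundary = 296.120.
k=1: B_{2}/(2)! × [f^{(1)}(41) − f^{(1)}(2)] = 1/12 × (-0.128327 − 0.843374) = -0.0809751.
Partial sum through k=1: 296.039.
k=2: B_{4}/(4)! × [f^{(3)}(41) − f^{(3)}(2)] = −1/720 × (0.000406264 − 0.00465879) = 5.90629e-06.
Partial sum through k=2: 296.039.
k=3: B_{6}/(6)! × [f^{(5)}(41) − f^{(5)}(2)] = 1/30240 × (1.79743e-06 − 1.36344e-05) = -3.91433e-10.

S_3 ≈ 296.039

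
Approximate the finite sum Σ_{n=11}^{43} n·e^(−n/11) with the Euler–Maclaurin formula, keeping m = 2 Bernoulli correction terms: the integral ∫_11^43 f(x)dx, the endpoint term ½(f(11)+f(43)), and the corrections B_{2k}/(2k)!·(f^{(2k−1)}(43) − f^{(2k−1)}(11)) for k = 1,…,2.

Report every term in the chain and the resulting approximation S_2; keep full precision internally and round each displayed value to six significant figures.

S_2 ≈ 79.5617

Integral: ∫_11^43 x·e^(−x/11) dx = 77.1119.
Boundary: ½(f(11) + f(43)) = ½(4.04667 + 0.862525) = 2.45460.
Running total after boundary: 79.5665.
Order-1 term: 1/12 · (-0.0583527 − 0.00000) = -0.00486272.
After k=1: 79.5617.
Order-2 term: −1/720 · (-0.000150704 − 0.00608065) = 8.65466e-06.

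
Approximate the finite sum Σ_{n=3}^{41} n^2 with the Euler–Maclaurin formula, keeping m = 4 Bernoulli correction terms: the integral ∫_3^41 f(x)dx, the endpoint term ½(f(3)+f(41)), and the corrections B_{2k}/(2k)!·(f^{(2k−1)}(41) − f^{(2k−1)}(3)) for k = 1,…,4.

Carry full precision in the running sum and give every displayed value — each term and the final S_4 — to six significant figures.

The integral term ∫_3^41 x^2 dx = 22964.7.
Boundary: ½(f(3) + f(41)) = ½(9.00000 + 1681.00) = 845.000.
So far: 23809.7.
Correction k=1: B_{2}/2! · (f^{(1)}(41) − f^{(1)}(3)) = 1/12 · (82.0000 − 6.00000) = 6.33333.
Running total after k=1: 23816.0.
Correction k=2: B_{4}/4! · (f^{(3)}(41) − f^{(3)}(3)) = −1/720 · (0.00000 − 0.00000) = 0.00000.
Running total after k=2: 23816.0.
Correction k=3: B_{6}/6! · (f^{(5)}(41) − f^{(5)}(3)) = 1/30240 · (0.00000 − 0.00000) = 0.00000.
Running total after k=3: 23816.0.
Correction k=4: B_{8}/8! · (f^{(7)}(41) − f^{(7)}(3)) = −1/1209600 · (0.00000 − 0.00000) = 0.00000.

S_4 ≈ 23816.0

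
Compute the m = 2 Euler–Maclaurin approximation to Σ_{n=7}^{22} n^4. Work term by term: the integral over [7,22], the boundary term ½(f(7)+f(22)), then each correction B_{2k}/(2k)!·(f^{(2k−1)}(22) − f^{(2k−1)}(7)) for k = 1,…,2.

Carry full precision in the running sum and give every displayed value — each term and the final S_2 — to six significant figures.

The integral term ∫_7^22 x^4 dx = 1.02736e+06.
½[f(7) + f(22)] = ½[2401.00 + 234256] = 118328.
So far: 1.14569e+06.
Order-1 term: 1/12 · (42592.0 − 1372.00) = 3435.00.
Partial sum through k=1: 1.14913e+06.
Order-2 term: −1/720 · (528.000 − 168.000) = -0.500000.

S_2 ≈ 1.14913e+06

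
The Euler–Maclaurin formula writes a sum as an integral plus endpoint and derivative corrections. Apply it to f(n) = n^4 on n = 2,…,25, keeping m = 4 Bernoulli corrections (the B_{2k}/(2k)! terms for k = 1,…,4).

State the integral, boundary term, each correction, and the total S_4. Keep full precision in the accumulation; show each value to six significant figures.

S_4 ≈ 2.15364e+06

The integral term ∫_2^25 x^4 dx = 1.95312e+06.
Boundary: ½(f(2) + f(25)) = ½(16.0000 + 390625) = 195320.
Running total after boundary: 2.14844e+06.
Order-1 term: 1/12 · (62500.0 − 32.0000) = 5205.67.
After k=1: 2.15364e+06.
Order-2 term: −1/720 · (600.000 − 48.0000) = -0.766667.
After k=2: 2.15364e+06.
Order-3 term: 1/30240 · (0.00000 − 0.00000) = 0.00000.
After k=3: 2.15364e+06.
Order-4 term: −1/1209600 · (0.00000 − 0.00000) = 0.00000.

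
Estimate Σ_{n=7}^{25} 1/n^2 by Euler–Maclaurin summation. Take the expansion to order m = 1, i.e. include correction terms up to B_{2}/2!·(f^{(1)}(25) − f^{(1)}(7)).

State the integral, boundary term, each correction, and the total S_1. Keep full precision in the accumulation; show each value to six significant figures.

S_1 ≈ 0.114336

∫_7^25 1/x^2 dx evaluates to 0.102857.
Endpoint term: (f(7) + f(25))/2 = (0.0204082 + 0.00160000)/2 = 0.0110041.
So far: 0.113861.
Correction k=1: B_{2}/2! · (f^{(1)}(25) − f^{(1)}(7)) = 1/12 · (-0.000128000 − (-0.00583090)) = 0.000475242.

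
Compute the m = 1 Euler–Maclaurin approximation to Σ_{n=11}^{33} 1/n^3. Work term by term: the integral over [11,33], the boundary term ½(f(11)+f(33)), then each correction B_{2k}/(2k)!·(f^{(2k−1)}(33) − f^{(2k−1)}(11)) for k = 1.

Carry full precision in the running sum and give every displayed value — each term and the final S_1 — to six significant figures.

S_1 ≈ 0.00407953

Integral: ∫_11^33 1/x^3 dx = 0.00367309.
½[f(11) + f(33)] = ½[0.000751315 + 2.78265e-05] = 0.000389571.
So far: 0.00406267.
k=1: B_{2}/(2)! × [f^{(1)}(33) − f^{(1)}(11)] = 1/12 × (-2.52968e-06 − (-0.000204904)) = 1.68645e-05.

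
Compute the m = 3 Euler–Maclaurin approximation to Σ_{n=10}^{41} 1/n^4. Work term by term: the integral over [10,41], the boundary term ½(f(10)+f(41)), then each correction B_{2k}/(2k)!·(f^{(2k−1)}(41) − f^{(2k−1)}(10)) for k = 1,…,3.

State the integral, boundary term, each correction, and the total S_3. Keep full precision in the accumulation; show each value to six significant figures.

The integral term ∫_10^41 1/x^4 dx = 0.000328497.
Endpoint term: (f(10) + f(41))/2 = (0.000100000 + 3.53887e-07)/2 = 5.01769e-05.
Integral + boundary = 0.000378674.
Order-1 term: 1/12 · (-3.45256e-08 − (-4.00000e-05)) = 3.33046e-06.
After k=1: 0.000382004.
Order-2 term: −1/720 · (-6.16161e-10 − (-1.20000e-05)) = -1.66658e-08.
After k=2: 0.000381988.
Order-3 term: 1/30240 · (-2.05265e-11 − (-6.72000e-06)) = 2.22222e-10.

S_3 ≈ 0.000381988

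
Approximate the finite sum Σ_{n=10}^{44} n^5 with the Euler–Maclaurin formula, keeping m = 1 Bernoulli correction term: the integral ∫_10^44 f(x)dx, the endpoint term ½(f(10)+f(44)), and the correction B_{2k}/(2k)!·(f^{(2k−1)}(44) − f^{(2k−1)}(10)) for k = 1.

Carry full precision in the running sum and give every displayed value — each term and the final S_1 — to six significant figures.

S_1 ≈ 1.29328e+09

The integral term ∫_10^44 x^5 dx = 1.20922e+09.
½[f(10) + f(44)] = ½[100000 + 1.64916e+08] = 8.25081e+07.
Integral + boundary = 1.29173e+09.
Order-1 term: 1/12 · (1.87405e+07 − 50000.0) = 1.55754e+06.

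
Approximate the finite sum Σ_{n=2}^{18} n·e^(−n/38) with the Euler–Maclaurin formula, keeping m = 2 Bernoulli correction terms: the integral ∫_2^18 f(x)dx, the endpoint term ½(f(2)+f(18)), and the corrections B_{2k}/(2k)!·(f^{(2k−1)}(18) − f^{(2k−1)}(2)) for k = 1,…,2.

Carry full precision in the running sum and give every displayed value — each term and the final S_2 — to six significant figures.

S_2 ≈ 123.460

Integral: ∫_2^18 x·e^(−x/38) dx = 116.955.
½[f(2) + f(18)] = ½[1.89746 + 11.2087] = 6.55306.
So far: 123.508.
Correction k=1: B_{2}/2! · (f^{(1)}(18) − f^{(1)}(2)) = 1/12 · (0.327739 − 0.898796) = -0.0475881.
After k=1: 123.460.
Correction k=2: B_{4}/4! · (f^{(3)}(18) − f^{(3)}(2)) = −1/720 · (0.00108944 − 0.00193646) = 1.17643e-06.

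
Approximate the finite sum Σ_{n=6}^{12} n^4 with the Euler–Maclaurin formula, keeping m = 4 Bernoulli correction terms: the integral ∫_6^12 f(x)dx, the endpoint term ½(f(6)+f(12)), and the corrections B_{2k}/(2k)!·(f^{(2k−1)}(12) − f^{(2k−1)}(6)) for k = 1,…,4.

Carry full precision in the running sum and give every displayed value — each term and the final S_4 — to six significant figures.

Integral: ∫_6^12 x^4 dx = 48211.2.
Boundary: ½(f(6) + f(12)) = ½(1296.00 + 20736.0) = 11016.0.
Integral + boundary = 59227.2.
k=1: B_{2}/(2)! × [f^{(1)}(12) − f^{(1)}(6)] = 1/12 × (6912.00 − 864.000) = 504.000.
Running total after k=1: 59731.2.
k=2: B_{4}/(4)! × [f^{(3)}(12) − f^{(3)}(6)] = −1/720 × (288.000 − 144.000) = -0.200000.
Running total after k=2: 59731.0.
k=3: B_{6}/(6)! × [f^{(5)}(12) − f^{(5)}(6)] = 1/30240 × (0.00000 − 0.00000) = 0.00000.
Running total after k=3: 59731.0.
k=4: B_{8}/(8)! × [f^{(7)}(12) − f^{(7)}(6)] = −1/1209600 × (0.00000 − 0.00000) = 0.00000.

S_4 ≈ 59731.0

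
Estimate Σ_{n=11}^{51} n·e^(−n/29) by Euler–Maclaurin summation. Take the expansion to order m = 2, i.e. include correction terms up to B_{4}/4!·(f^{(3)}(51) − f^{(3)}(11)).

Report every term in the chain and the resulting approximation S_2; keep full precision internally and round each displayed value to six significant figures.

S_2 ≈ 402.242

The integral term ∫_11^51 x·e^(−x/29) dx = 394.132.
Endpoint term: (f(11) + f(51))/2 = (7.52767 + 8.78640)/2 = 8.15703.
Integral + boundary = 402.289.
k=1: B_{2}/(2)! × [f^{(1)}(51) − f^{(1)}(11)] = 1/12 × (-0.130697 − 0.424759) = -0.0462880.
After k=1: 402.242.
k=2: B_{4}/(4)! × [f^{(3)}(51) − f^{(3)}(11)] = −1/720 × (0.000254302 − 0.00213249) = 2.60860e-06.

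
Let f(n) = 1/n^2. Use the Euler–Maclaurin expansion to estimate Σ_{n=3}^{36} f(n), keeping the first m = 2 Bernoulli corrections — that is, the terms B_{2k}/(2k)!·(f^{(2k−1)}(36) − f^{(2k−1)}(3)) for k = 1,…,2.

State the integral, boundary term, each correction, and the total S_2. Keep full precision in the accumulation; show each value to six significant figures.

S_2 ≈ 0.367529

∫_3^36 1/x^2 dx evaluates to 0.305556.
½[f(3) + f(36)] = ½[0.111111 + 0.000771605] = 0.0559414.
Running total after boundary: 0.361497.
k=1: B_{2}/(2)! × [f^{(1)}(36) − f^{(1)}(3)] = 1/12 × (-4.28669e-05 − (-0.0740741)) = 0.00616927.
After k=1: 0.367666.
k=2: B_{4}/(4)! × [f^{(3)}(36) − f^{(3)}(3)] = −1/720 × (-3.96916e-07 − (-0.0987654)) = -0.000137174.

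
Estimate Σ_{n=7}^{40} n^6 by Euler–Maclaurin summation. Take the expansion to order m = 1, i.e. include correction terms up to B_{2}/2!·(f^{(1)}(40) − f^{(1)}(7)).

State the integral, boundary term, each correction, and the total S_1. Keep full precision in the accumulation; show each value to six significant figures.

S_1 ≈ 2.55048e+10

Integral: ∫_7^40 x^6 dx = 2.34056e+10.
Boundary: ½(f(7) + f(40)) = ½(117649 + 4.09600e+09) = 2.04806e+09.
So far: 2.54537e+10.
k=1: B_{2}/(2)! × [f^{(1)}(40) − f^{(1)}(7)] = 1/12 × (6.14400e+08 − 100842) = 5.11916e+07.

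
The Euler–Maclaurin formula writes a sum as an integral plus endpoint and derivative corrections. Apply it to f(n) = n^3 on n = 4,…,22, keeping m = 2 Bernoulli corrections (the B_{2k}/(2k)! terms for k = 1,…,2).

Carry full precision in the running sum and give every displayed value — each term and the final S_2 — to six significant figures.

Integral: ∫_4^22 x^3 dx = 58500.0.
Boundary: ½(f(4) + f(22)) = ½(64.0000 + 10648.0) = 5356.00.
So far: 63856.0.
Correction k=1: B_{2}/2! · (f^{(1)}(22) − f^{(1)}(4)) = 1/12 · (1452.00 − 48.0000) = 117.000.
Partial sum through k=1: 63973.0.
Correction k=2: B_{4}/4! · (f^{(3)}(22) − f^{(3)}(4)) = −1/720 · (6.00000 − 6.00000) = 0.00000.

S_2 ≈ 63973.0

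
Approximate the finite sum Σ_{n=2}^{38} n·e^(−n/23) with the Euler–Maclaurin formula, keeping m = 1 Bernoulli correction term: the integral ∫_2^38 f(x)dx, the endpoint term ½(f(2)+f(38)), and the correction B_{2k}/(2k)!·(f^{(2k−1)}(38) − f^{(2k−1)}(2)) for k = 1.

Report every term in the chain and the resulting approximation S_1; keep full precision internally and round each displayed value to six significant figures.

S_1 ≈ 262.729

Integral: ∫_2^38 x·e^(−x/23) dx = 258.251.
Endpoint term: (f(2) + f(38))/2 = (1.83343 + 7.28205)/2 = 4.55774.
So far: 262.809.
Order-1 term: 1/12 · (-0.124978 − 0.837002) = -0.0801650.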